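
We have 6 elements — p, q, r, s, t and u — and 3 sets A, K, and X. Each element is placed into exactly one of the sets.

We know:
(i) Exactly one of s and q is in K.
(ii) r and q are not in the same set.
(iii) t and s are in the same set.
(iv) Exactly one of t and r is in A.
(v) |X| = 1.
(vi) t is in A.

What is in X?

From (vi): t ∈ A.
(iii): s matches t: s ∈ A.
(iv) (exactly one): r ∉ A.
(i) (exactly one): q ∈ K.
(ii): r ∉ K.
Only one set left: r ∈ X.
(v): X already has 1, so the rest are out.

X = {r}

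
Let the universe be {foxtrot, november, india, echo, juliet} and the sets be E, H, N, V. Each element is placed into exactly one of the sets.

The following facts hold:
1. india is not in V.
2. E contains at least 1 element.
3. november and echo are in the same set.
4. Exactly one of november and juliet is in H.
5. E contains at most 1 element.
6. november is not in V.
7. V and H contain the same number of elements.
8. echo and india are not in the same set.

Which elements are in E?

E = {india}

From (1): india ∉ V.
From (6): november ∉ V.
(3): echo matches november: echo ∉ V.
Suppose foxtrot ∈ E: no assignment then satisfies all the clues, so foxtrot ∉ E.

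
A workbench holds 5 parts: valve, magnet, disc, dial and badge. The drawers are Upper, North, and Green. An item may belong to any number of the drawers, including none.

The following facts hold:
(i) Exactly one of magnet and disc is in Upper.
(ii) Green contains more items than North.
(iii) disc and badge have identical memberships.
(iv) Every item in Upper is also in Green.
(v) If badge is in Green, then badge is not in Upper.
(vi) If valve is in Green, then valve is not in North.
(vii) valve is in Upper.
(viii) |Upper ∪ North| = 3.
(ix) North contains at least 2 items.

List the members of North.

North = {dial, magnet}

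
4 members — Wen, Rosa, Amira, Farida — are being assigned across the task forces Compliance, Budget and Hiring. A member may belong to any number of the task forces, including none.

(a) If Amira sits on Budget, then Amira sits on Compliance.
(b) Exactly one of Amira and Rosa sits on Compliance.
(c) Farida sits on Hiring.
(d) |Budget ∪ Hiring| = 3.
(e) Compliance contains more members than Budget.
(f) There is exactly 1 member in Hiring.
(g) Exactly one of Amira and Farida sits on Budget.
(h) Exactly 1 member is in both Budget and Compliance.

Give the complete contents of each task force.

Compliance = {Amira, Farida, Wen}; Budget = {Amira, Rosa}; Hiring = {Farida}

From (c): Farida ∈ Hiring.
(f): Hiring already has 1, so the rest are out.
Suppose Wen ∉ Compliance: no assignment then satisfies all the clues, so Wen ∈ Compliance.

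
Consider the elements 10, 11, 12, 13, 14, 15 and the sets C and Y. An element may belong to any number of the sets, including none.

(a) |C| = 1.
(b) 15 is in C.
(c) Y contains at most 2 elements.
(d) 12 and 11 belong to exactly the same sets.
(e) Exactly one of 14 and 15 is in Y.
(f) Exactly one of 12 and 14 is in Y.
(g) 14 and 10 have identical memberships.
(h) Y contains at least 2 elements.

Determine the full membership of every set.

C = {15}; Y = {10, 14}

From (b): 15 ∈ C.
(a): C already has 1, so the rest are out.
Suppose 10 ∉ Y: no assignment then satisfies all the clues, so 10 ∈ Y.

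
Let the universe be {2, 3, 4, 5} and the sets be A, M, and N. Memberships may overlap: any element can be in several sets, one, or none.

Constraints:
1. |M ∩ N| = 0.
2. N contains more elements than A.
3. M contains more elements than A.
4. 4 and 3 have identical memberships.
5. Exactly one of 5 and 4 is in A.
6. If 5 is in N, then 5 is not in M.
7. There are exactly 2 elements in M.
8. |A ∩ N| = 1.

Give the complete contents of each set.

A = {5}; M = {3, 4}; N = {2, 5}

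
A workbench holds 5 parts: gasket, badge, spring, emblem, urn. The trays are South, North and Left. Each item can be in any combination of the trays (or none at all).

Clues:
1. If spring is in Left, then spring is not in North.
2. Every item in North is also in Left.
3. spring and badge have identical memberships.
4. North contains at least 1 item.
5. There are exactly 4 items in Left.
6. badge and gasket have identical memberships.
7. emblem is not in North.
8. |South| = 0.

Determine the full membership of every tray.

South = {}; North = {urn}; Left = {badge, gasket, spring, urn}

From (7): emblem ∉ North.
(8): South already has 0, so the rest are out.
Suppose gasket ∈ North: no assignment then satisfies all the clues, so gasket ∉ North.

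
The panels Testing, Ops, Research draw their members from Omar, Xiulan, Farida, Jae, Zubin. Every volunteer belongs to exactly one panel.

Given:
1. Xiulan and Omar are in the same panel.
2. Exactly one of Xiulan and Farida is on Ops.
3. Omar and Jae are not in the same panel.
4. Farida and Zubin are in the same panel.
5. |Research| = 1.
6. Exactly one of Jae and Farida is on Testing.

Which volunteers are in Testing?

Testing = {Farida, Zubin}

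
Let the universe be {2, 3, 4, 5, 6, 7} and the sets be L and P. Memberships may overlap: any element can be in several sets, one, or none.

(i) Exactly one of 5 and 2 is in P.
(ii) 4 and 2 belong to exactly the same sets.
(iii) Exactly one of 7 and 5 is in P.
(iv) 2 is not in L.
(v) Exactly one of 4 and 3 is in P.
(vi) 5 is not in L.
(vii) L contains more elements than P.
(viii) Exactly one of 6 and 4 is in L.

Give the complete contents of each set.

L = {3, 6, 7}; P = {3, 5}

From (iv): 2 ∉ L.
From (vi): 5 ∉ L.
(ii): 4 matches 2: 4 ∉ L.
(viii) (exactly one): 6 ∈ L.
Suppose 2 ∈ P: no assignment then satisfies all the clues, so 2 ∉ P.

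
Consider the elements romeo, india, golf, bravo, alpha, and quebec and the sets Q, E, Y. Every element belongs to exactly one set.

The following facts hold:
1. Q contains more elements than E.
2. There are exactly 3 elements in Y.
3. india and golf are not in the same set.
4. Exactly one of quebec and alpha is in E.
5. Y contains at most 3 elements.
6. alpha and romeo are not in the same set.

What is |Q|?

2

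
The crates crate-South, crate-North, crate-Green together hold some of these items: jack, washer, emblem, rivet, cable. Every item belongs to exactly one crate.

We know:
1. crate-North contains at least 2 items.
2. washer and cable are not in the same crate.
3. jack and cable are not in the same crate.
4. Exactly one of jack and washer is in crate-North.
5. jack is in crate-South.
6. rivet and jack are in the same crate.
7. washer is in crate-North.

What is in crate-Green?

crate-Green = {cable}

From (5): jack ∈ crate-South.
From (7): washer ∈ crate-North.
(2): cable ∉ crate-North.
(3): cable ∉ crate-South.
(6): rivet matches jack: rivet ∈ crate-South.
Only one crate left: cable ∈ crate-Green.
(1): only 2 candidates remain for crate-North, so all are in.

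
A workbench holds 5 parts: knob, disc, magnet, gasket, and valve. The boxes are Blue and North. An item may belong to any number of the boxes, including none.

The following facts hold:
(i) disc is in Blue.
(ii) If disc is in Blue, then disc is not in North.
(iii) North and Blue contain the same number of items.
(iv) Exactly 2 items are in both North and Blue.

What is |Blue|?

3

From (i): disc ∈ Blue.
(ii): disc ∉ North.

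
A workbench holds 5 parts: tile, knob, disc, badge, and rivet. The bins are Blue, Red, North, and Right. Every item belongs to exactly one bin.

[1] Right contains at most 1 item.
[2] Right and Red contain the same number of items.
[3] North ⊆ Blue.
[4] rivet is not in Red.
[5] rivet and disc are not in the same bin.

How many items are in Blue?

3

From (4): rivet ∉ Red.
Suppose tile ∈ North: no assignment then satisfies all the clues, so tile ∉ North.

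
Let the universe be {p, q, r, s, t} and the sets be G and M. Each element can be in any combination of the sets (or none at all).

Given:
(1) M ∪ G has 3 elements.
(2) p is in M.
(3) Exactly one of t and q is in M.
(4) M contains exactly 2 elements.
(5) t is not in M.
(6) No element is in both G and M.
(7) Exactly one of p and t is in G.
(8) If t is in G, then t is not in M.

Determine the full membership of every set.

G = {t}; M = {p, q}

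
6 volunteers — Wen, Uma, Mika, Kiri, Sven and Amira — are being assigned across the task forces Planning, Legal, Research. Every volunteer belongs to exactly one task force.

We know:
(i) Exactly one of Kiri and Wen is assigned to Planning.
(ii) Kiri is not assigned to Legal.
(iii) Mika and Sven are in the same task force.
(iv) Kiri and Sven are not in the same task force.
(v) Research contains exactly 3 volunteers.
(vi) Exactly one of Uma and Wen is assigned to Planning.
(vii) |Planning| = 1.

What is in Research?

Research = {Amira, Kiri, Uma}

From (ii): Kiri ∉ Legal.
Suppose Wen ∈ Research: no assignment then satisfies all the clues, so Wen ∉ Research.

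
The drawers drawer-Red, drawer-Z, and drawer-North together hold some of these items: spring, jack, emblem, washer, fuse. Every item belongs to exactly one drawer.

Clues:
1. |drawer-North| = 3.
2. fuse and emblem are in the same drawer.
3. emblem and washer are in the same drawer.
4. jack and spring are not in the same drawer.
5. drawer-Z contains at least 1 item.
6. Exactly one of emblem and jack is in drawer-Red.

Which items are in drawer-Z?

drawer-Z = {spring}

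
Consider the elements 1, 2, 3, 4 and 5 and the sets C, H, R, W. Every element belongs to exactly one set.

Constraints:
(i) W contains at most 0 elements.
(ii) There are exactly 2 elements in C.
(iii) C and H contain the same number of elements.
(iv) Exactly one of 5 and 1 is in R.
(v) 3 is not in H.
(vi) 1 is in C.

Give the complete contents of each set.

C = {1, 3}; H = {2, 4}; R = {5}; W = {}

From (v): 3 ∉ H.
From (vi): 1 ∈ C.
(i): W already has 0, so the rest are out.
(iv) (exactly one): 5 ∈ R.
Suppose 2 ∈ C: no assignment then satisfies all the clues, so 2 ∉ C.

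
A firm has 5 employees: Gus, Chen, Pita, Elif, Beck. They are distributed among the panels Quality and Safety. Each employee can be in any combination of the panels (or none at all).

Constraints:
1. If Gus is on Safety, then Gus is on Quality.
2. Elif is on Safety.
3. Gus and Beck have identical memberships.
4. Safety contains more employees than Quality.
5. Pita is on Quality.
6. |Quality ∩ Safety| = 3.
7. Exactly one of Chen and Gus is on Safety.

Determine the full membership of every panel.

Quality = {Beck, Gus, Pita}; Safety = {Beck, Elif, Gus, Pita}

From (2): Elif ∈ Safety.
From (5): Pita ∈ Quality.
Suppose Gus ∉ Quality: no assignment then satisfies all the clues, so Gus ∈ Quality.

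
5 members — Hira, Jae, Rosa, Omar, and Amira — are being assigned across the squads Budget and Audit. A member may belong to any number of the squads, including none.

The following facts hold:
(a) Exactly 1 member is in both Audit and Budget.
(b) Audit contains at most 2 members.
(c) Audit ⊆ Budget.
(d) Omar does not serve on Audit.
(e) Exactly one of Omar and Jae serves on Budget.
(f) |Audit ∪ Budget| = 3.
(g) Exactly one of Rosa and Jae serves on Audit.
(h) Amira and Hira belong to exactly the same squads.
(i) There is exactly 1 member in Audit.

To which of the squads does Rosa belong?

Rosa: none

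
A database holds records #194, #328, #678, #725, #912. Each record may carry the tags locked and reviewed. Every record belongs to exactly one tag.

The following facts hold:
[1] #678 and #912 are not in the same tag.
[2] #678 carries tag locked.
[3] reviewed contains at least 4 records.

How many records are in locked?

From (2): #678 ∈ locked.
(1): #912 ∉ locked.
(3): only 4 candidates remain for reviewed, so all are in.

1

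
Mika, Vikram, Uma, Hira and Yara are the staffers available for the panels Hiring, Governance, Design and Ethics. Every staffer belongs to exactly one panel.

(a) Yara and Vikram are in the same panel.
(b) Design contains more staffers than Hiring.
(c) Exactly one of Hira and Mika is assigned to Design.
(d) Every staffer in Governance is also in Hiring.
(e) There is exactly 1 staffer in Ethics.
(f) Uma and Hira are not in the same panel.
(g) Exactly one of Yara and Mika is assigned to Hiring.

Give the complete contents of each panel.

Hiring = {Mika}; Governance = {}; Design = {Hira, Vikram, Yara}; Ethics = {Uma}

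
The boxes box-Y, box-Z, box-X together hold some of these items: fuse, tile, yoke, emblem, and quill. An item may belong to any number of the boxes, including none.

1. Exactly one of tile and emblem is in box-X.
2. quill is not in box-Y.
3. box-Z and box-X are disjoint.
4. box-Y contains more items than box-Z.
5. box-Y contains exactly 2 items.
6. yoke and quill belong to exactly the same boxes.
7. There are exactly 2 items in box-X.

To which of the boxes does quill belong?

From (2): quill ∉ box-Y.
(6): yoke matches quill: yoke ∉ box-Y.
Suppose quill ∈ box-Z: no assignment then satisfies all the clues, so quill ∉ box-Z.

quill: none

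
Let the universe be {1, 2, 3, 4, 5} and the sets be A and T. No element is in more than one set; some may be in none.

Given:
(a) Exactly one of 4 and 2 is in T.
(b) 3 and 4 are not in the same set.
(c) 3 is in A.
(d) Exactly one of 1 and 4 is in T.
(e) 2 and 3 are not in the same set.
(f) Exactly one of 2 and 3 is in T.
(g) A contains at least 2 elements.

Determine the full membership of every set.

A = {3, 5}; T = {1, 2}

From (c): 3 ∈ A.
(b): 4 ∉ A.
(e): 2 ∉ A.
(f) (exactly one): 2 ∈ T.
(a) (exactly one): 4 ∉ T.
(d) (exactly one): 1 ∈ T.
(g): only 2 candidates remain for A, so all are in.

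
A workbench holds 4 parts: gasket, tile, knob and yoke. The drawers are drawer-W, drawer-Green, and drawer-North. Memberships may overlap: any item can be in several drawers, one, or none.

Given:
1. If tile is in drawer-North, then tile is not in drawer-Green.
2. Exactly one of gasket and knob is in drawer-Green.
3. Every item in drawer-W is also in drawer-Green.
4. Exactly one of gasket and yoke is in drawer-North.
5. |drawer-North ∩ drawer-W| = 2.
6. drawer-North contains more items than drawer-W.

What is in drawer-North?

drawer-North = {knob, tile, yoke}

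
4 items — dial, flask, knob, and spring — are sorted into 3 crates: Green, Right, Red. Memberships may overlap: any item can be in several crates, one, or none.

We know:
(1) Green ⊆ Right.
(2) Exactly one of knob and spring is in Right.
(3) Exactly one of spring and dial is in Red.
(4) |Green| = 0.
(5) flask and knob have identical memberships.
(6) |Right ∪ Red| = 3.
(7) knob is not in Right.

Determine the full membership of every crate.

Green = {}; Right = {spring}; Red = {flask, knob, spring}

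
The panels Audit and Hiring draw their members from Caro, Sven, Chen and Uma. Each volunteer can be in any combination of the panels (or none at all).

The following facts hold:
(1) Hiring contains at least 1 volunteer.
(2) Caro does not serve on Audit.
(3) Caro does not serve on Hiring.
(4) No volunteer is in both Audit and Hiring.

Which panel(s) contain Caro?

Caro: none

From (2): Caro ∉ Audit.
From (3): Caro ∉ Hiring.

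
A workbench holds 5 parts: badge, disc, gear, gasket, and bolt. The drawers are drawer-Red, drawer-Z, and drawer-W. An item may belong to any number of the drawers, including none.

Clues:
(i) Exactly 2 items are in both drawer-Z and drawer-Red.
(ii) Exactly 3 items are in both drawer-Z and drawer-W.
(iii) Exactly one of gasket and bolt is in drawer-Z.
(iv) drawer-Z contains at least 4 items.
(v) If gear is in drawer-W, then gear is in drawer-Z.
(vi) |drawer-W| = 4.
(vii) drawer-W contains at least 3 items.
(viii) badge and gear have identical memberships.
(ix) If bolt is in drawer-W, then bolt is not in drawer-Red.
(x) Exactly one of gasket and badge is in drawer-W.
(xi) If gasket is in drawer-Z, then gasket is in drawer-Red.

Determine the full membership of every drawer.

drawer-Red = {disc, gasket}; drawer-Z = {badge, disc, gasket, gear}; drawer-W = {badge, bolt, disc, gear}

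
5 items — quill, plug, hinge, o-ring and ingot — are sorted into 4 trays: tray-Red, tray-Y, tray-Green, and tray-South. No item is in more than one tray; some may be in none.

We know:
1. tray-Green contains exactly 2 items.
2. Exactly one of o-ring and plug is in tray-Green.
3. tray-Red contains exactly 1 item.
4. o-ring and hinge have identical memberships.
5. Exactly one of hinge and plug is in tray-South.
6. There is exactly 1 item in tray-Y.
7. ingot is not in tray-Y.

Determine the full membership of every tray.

tray-Red = {ingot}; tray-Y = {quill}; tray-Green = {hinge, o-ring}; tray-South = {plug}

From (7): ingot ∉ tray-Y.
Suppose quill ∈ tray-Red: no assignment then satisfies all the clues, so quill ∉ tray-Red.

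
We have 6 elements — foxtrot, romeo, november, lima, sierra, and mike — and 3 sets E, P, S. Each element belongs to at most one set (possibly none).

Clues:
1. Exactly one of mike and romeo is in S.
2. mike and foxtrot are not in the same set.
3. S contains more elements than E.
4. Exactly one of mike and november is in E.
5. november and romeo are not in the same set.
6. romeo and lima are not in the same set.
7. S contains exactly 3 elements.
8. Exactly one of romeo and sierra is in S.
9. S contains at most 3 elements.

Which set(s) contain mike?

mike: S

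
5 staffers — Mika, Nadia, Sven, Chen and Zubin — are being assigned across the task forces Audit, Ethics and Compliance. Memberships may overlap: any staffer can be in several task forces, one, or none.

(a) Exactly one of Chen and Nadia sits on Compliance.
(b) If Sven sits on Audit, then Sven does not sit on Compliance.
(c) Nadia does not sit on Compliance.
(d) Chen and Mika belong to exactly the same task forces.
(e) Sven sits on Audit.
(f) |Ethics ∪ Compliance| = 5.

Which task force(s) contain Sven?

Sven: Audit, Ethics

From (c): Nadia ∉ Compliance.
From (e): Sven ∈ Audit.
(a) (exactly one): Chen ∈ Compliance.
(b): Sven ∉ Compliance.
(d): Mika matches Chen: Mika ∈ Compliance.
Suppose Sven ∉ Ethics: no assignment then satisfies all the clues, so Sven ∈ Ethics.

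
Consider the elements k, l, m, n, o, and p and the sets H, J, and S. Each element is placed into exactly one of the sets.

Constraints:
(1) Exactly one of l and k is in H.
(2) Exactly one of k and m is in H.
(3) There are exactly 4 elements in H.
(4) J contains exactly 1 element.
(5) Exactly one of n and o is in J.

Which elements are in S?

S = {k}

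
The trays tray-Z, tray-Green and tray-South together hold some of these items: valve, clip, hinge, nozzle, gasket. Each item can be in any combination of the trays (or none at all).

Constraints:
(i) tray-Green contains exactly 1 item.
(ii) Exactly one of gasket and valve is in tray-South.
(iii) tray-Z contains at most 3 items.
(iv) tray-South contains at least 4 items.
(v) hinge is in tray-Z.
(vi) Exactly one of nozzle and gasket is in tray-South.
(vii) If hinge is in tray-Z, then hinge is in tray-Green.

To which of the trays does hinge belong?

hinge: tray-Green, tray-South, tray-Z

From (v): hinge ∈ tray-Z.
(vii): hinge ∈ tray-Green.
(i): tray-Green already has 1, so the rest are out.
Suppose hinge ∉ tray-South: no assignment then satisfies all the clues, so hinge ∈ tray-South.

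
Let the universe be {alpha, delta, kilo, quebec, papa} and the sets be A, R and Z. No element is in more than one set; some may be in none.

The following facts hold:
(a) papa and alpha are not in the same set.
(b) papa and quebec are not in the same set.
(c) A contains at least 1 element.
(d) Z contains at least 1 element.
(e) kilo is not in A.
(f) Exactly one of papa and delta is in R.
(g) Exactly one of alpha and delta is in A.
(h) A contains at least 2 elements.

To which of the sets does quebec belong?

quebec: A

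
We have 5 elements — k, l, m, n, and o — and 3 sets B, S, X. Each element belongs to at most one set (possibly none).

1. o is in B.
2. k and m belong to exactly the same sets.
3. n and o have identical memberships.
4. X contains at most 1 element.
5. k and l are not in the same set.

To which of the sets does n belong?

From (1): o ∈ B.
(3): n matches o: n ∈ B.

n: B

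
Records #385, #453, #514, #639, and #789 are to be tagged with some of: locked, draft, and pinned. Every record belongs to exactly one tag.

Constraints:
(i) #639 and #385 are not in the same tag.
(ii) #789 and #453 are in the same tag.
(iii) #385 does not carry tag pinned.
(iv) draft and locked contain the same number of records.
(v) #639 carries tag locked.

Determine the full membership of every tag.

locked = {#639}; draft = {#385}; pinned = {#453, #514, #789}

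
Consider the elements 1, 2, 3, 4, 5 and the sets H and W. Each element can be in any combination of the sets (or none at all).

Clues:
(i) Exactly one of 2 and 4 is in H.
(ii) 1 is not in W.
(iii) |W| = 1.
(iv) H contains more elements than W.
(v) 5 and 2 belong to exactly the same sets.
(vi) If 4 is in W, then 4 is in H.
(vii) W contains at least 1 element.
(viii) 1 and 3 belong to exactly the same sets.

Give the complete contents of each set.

H = {1, 3, 4}; W = {4}

From (ii): 1 ∉ W.
(viii): 3 matches 1: 3 ∉ W.
Suppose 1 ∉ H: no assignment then satisfies all the clues, so 1 ∈ H.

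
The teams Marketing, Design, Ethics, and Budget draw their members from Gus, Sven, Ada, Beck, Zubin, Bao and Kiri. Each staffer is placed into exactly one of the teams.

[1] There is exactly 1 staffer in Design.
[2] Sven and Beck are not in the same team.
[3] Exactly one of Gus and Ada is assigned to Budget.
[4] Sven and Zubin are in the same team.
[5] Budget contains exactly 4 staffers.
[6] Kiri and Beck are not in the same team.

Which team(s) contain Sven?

Sven: Budget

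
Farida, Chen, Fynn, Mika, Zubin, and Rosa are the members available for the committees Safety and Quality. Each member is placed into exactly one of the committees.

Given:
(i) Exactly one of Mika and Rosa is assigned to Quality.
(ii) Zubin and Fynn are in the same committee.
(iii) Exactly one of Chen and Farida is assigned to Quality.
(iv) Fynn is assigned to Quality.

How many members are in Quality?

4

From (iv): Fynn ∈ Quality.
(ii): Zubin matches Fynn: Zubin ∉ Safety.
(ii): Zubin matches Fynn: Zubin ∈ Quality.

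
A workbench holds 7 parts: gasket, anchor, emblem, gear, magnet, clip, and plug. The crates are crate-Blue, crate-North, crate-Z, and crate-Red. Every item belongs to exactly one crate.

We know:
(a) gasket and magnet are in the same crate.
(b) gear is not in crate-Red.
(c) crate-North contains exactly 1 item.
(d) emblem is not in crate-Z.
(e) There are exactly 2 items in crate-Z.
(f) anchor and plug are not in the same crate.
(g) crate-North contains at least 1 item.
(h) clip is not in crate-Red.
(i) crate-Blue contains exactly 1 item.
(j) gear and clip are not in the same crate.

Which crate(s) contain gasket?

gasket: crate-Red

From (b): gear ∉ crate-Red.
From (d): emblem ∉ crate-Z.
From (h): clip ∉ crate-Red.
Suppose gasket ∈ crate-Blue: no assignment then satisfies all the clues, so gasket ∉ crate-Blue.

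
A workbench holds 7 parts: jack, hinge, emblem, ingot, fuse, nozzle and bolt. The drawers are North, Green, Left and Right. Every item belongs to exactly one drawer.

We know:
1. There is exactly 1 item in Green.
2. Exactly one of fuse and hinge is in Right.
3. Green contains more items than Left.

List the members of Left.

Left = {}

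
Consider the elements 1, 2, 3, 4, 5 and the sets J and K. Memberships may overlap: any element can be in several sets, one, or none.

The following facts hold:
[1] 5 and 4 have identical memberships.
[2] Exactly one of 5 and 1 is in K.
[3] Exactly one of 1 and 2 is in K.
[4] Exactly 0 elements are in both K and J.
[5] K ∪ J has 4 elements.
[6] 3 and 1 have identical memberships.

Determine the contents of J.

J = {4, 5}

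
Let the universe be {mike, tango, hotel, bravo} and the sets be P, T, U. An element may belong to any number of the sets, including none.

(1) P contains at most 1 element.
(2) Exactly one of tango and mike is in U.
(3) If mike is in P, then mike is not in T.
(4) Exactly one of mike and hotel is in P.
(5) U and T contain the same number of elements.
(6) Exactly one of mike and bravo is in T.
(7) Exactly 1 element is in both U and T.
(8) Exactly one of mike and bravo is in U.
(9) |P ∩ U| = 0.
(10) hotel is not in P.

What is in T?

T = {bravo, hotel}

From (10): hotel ∉ P.
(4) (exactly one): mike ∈ P.
(1): P already has 1, so the rest are out.
(3): mike ∉ T.
(6) (exactly one): bravo ∈ T.
Suppose tango ∈ T: no assignment then satisfies all the clues, so tango ∉ T.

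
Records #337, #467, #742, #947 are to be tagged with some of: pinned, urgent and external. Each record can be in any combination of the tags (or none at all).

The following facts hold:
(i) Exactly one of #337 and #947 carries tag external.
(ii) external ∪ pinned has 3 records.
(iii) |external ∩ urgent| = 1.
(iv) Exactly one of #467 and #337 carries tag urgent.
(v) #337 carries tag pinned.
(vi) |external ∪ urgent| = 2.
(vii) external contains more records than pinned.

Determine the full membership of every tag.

pinned = {#337}; urgent = {#467}; external = {#467, #947}

From (v): #337 ∈ pinned.
Suppose #337 ∈ urgent: no assignment then satisfies all the clues, so #337 ∉ urgent.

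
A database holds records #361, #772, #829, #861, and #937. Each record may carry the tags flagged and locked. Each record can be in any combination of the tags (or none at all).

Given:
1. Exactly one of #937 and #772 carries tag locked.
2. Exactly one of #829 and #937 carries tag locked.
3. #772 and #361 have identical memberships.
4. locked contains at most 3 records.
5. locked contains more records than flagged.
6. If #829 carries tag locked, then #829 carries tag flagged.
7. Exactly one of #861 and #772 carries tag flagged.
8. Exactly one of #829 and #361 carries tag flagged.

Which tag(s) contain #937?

#937: none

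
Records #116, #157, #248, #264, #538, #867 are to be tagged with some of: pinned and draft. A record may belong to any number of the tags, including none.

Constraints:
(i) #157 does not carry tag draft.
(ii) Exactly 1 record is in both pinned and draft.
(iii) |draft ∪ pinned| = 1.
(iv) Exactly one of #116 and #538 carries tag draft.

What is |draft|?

1

From (i): #157 ∉ draft.
Suppose #157 ∈ pinned: no assignment then satisfies all the clues, so #157 ∉ pinned.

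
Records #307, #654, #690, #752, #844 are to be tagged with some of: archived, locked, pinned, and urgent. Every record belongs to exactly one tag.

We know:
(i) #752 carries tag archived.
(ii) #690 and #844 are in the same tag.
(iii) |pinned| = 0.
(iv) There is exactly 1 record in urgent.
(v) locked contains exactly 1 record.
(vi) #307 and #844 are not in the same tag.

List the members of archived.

From (i): #752 ∈ archived.
(iii): pinned already has 0, so the rest are out.
Suppose #307 ∈ archived: no assignment then satisfies all the clues, so #307 ∉ archived.

archived = {#690, #752, #844}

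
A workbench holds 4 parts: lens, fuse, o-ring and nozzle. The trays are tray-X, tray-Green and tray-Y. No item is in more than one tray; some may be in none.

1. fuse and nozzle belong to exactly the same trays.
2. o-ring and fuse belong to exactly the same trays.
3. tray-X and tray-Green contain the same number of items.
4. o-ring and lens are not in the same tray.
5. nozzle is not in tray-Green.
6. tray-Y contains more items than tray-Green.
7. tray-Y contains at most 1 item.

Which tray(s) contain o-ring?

o-ring: none

From (5): nozzle ∉ tray-Green.
(1): fuse matches nozzle: fuse ∉ tray-Green.
(2): o-ring matches fuse: o-ring ∉ tray-Green.
Suppose o-ring ∈ tray-X: no assignment then satisfies all the clues, so o-ring ∉ tray-X.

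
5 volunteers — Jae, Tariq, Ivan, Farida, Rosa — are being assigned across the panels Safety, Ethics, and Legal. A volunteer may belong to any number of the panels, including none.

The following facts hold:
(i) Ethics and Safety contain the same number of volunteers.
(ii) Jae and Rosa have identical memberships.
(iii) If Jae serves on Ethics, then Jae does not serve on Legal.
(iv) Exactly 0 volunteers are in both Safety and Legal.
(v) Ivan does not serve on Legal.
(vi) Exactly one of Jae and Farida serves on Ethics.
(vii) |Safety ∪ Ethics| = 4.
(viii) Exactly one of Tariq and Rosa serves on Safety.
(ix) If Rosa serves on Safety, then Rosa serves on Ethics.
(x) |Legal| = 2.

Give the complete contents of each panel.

From (v): Ivan ∉ Legal.
Suppose Jae ∉ Safety: no assignment then satisfies all the clues, so Jae ∈ Safety.

Safety = {Ivan, Jae, Rosa}; Ethics = {Jae, Rosa, Tariq}; Legal = {Farida, Tariq}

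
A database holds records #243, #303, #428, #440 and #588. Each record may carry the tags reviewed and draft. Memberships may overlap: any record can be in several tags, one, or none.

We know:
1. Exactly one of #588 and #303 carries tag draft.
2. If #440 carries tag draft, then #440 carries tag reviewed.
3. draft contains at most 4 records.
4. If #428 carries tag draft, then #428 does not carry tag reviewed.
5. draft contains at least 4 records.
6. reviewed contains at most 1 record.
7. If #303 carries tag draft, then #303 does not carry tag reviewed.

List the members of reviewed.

reviewed = {#440}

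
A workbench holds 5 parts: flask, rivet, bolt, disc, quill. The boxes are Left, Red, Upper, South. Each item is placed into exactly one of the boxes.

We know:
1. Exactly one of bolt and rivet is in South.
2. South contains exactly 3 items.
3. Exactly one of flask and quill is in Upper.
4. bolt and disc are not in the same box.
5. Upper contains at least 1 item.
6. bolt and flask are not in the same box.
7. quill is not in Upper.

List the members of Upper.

Upper = {flask}

From (7): quill ∉ Upper.
(3) (exactly one): flask ∈ Upper.
(6): bolt ∉ Upper.
Suppose rivet ∈ Upper: no assignment then satisfies all the clues, so rivet ∉ Upper.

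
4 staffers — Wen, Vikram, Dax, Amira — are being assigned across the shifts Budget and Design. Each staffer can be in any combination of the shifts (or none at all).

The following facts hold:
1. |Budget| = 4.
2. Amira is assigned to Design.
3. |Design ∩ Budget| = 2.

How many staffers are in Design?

2

From (2): Amira ∈ Design.
(1): only 4 candidates remain for Budget, so all are in.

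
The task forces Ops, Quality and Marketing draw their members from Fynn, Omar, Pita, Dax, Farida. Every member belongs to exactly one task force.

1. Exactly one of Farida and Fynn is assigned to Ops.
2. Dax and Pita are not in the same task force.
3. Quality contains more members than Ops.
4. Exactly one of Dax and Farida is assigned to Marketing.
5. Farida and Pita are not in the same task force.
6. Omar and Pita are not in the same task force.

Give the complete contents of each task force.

Ops = {Farida}; Quality = {Fynn, Pita}; Marketing = {Dax, Omar}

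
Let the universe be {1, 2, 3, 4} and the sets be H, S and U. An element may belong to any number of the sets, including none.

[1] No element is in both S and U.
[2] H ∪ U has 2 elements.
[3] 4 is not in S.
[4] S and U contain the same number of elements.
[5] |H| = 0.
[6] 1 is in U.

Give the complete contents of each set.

H = {}; S = {2, 3}; U = {1, 4}

From (3): 4 ∉ S.
From (6): 1 ∈ U.
(1) (disjoint): 1 ∉ S.
(5): H already has 0, so the rest are out.
Suppose 2 ∉ S: no assignment then satisfies all the clues, so 2 ∈ S.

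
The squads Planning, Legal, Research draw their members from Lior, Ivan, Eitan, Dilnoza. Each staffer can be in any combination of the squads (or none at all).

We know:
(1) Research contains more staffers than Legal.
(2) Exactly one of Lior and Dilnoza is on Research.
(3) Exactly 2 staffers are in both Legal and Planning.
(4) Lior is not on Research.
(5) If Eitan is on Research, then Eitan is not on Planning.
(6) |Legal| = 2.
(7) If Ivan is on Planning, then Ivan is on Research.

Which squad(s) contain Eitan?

Eitan: Research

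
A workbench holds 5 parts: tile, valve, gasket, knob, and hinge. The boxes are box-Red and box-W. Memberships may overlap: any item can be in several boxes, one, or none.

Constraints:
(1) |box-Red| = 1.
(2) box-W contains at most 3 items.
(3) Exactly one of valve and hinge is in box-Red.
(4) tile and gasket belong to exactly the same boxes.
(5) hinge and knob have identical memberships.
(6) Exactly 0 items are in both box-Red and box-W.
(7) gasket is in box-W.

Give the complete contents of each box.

box-Red = {valve}; box-W = {gasket, tile}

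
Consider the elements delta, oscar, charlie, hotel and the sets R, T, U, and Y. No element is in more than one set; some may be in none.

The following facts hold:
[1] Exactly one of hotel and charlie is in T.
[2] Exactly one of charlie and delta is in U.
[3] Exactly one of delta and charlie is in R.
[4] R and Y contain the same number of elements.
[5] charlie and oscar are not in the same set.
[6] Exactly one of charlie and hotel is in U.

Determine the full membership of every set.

R = {delta}; T = {hotel}; U = {charlie}; Y = {oscar}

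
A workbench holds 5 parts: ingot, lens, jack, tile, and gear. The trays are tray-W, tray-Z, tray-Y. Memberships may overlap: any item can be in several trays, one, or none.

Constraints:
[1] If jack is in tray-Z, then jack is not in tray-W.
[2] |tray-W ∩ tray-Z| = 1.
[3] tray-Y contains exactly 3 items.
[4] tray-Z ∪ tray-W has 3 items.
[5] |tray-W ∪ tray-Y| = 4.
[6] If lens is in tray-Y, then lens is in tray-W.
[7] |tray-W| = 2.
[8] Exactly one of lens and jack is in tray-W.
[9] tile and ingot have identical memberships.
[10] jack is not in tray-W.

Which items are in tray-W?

tray-W = {gear, lens}

From (10): jack ∉ tray-W.
(8) (exactly one): lens ∈ tray-W.
Suppose ingot ∈ tray-W: no assignment then satisfies all the clues, so ingot ∉ tray-W.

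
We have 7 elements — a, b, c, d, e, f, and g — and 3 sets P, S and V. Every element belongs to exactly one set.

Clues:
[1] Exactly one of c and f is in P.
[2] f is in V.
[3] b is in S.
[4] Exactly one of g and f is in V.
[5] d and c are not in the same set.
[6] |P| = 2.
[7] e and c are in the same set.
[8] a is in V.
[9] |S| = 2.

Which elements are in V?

V = {a, d, f}

From (2): f ∈ V.
From (3): b ∈ S.
From (8): a ∈ V.
(1) (exactly one): c ∈ P.
(4) (exactly one): g ∉ V.
(5): d ∉ P.
(7): e matches c: e ∈ P.
(6): P already has 2, so the rest are out.
Only one set left: g ∈ S.
(9): S already has 2, so the rest are out.
Only one set left: d ∈ V.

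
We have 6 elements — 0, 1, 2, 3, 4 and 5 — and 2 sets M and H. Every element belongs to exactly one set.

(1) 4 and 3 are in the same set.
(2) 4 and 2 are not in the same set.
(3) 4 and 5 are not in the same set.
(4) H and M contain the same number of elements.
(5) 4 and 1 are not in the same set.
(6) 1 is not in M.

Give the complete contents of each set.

M = {0, 3, 4}; H = {1, 2, 5}

From (6): 1 ∉ M.
Only one set left: 1 ∈ H.
(5): 4 ∉ H.
Only one set left: 4 ∈ M.
(1): 3 matches 4: 3 ∈ M.
(2): 2 ∉ M.
(3): 5 ∉ M.
Only one set left: 2 ∈ H.
Only one set left: 5 ∈ H.
Suppose 0 ∉ M: no assignment then satisfies all the clues, so 0 ∈ M.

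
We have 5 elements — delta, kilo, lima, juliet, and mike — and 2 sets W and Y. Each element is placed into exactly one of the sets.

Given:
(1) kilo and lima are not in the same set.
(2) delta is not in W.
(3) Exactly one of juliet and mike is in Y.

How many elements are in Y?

3

From (2): delta ∉ W.
Only one set left: delta ∈ Y.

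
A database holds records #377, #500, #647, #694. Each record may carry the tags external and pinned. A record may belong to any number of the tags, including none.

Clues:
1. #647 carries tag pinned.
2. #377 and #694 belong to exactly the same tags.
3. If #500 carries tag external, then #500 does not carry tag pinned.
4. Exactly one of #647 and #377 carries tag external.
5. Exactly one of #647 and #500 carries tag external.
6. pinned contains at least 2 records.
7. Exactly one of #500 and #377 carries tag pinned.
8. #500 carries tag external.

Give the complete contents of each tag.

From (1): #647 ∈ pinned.
From (8): #500 ∈ external.
(3): #500 ∉ pinned.
(5) (exactly one): #647 ∉ external.
(7) (exactly one): #377 ∈ pinned.
(2): #694 matches #377: #694 ∈ pinned.
(4) (exactly one): #377 ∈ external.
(2): #694 matches #377: #694 ∈ external.

external = {#377, #500, #694}; pinned = {#377, #647, #694}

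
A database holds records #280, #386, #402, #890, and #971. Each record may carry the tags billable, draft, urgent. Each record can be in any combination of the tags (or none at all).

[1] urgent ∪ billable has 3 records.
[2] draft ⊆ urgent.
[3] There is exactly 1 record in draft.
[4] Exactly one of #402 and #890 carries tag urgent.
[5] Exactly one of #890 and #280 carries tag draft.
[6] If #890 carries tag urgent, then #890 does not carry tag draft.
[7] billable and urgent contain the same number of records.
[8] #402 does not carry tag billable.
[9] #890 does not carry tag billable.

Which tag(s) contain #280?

#280: billable, draft, urgent

From (8): #402 ∉ billable.
From (9): #890 ∉ billable.
Suppose #280 ∉ billable: no assignment then satisfies all the clues, so #280 ∈ billable.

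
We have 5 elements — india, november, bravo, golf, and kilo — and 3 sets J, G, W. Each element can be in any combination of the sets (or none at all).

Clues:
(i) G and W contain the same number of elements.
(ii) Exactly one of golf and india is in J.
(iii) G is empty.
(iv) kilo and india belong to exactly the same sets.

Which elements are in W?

W = {}

(iii): G already has 0, so the rest are out.
Suppose india ∈ W: no assignment then satisfies all the clues, so india ∉ W.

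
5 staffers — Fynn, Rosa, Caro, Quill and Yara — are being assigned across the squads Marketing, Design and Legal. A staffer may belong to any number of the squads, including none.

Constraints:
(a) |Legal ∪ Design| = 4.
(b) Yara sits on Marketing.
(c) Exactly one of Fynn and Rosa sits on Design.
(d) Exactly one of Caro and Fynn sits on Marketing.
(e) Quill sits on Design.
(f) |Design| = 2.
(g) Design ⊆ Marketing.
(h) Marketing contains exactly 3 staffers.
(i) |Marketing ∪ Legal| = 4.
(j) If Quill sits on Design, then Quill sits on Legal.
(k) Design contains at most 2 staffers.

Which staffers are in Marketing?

From (b): Yara ∈ Marketing.
From (e): Quill ∈ Design.
(g) with Quill ∈ Design: Quill ∈ Marketing.
(j): Quill ∈ Legal.
Suppose Fynn ∉ Marketing: no assignment then satisfies all the clues, so Fynn ∈ Marketing.

Marketing = {Fynn, Quill, Yara}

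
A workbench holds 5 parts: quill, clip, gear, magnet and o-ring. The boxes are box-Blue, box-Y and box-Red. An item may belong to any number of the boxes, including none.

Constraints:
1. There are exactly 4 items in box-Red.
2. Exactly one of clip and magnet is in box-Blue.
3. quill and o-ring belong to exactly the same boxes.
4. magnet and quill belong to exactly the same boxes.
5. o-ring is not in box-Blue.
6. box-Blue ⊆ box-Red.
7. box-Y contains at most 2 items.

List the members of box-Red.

box-Red = {clip, magnet, o-ring, quill}

From (5): o-ring ∉ box-Blue.
(3): quill matches o-ring: quill ∉ box-Blue.
(4): magnet matches quill: magnet ∉ box-Blue.
(2) (exactly one): clip ∈ box-Blue.
(6) with clip ∈ box-Blue: clip ∈ box-Red.
Suppose quill ∉ box-Red: no assignment then satisfies all the clues, so quill ∈ box-Red.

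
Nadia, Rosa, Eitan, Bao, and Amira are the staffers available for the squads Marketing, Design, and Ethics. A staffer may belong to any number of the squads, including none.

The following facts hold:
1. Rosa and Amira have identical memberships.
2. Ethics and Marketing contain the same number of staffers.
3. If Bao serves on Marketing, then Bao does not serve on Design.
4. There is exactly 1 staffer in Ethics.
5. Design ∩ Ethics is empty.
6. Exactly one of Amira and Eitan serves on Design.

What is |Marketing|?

1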